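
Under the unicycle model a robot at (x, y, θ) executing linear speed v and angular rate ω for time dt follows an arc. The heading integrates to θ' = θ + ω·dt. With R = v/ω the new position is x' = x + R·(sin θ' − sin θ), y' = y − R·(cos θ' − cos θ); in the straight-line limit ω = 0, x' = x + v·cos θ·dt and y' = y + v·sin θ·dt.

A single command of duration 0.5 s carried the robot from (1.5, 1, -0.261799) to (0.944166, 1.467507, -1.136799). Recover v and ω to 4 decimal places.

v = -1.5000, ω = -1.7500

Δθ = -1.136799 − -0.261799 = -0.875000
ω = Δθ/dt = -0.875000/0.5 = -1.7500
R = Δx/(sin θ' − sin θ) = 0.8571
v = R·ω = 0.8571·-1.7500 = -1.5000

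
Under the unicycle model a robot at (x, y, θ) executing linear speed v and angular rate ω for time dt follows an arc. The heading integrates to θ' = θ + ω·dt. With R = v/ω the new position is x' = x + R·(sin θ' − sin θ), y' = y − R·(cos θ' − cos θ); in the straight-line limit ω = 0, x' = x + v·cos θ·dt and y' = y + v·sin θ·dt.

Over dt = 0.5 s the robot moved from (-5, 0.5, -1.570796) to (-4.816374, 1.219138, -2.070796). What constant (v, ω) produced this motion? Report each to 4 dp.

v = -1.5000, ω = -1.0000

Δθ = -2.070796 − -1.570796 = -0.500000
ω = Δθ/dt = -0.500000/0.5 = -1.0000
R = −Δy/(cos θ' − cos θ) = 1.5000
v = R·ω = 1.5000·-1.0000 = -1.5000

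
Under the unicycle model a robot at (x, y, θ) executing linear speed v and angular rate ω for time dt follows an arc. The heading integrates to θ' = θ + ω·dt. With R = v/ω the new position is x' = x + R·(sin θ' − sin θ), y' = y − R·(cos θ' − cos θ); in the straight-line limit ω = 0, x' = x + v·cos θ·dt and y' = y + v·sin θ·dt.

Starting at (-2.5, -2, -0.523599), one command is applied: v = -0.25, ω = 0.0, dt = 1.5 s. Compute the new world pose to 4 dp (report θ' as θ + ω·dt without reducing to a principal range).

(-2.8248, -1.8125, -0.5236)

θ' = -0.5236 + 0.0·1.5 = -0.5236
ω = 0 → straight: x' = -2.5 + -0.25·cos(-0.5236)·1.5 = -2.8248
y' = -2 + -0.25·sin(-0.5236)·1.5 = -1.8125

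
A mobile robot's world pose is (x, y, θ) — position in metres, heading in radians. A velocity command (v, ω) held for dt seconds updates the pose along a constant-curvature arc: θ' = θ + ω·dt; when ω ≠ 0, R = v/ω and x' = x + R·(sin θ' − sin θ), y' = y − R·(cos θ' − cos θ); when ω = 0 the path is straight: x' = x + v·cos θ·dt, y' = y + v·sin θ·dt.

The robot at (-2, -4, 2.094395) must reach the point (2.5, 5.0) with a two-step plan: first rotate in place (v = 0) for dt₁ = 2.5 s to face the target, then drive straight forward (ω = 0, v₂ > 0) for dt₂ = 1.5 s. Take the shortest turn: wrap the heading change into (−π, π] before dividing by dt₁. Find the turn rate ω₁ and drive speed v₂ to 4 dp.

heading to target = atan2(5−-4, 2.5−-2) = 1.1071
Δθ = wrap(1.1071 − 2.0944) = -0.9872; ω₁ = Δθ/dt₁ = -0.3949
distance = √((2.5−-2)² + (5−-4)²) = 10.0623; v₂ = distance/dt₂ = 6.7082

ω₁ = -0.3949, v₂ = 6.7082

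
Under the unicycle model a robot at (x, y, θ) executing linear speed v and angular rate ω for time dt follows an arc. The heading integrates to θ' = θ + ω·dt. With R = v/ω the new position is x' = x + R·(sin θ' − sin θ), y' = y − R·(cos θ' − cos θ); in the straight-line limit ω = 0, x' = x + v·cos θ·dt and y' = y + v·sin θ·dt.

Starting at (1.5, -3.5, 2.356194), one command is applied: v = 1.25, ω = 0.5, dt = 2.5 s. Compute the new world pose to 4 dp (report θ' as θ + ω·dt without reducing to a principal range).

(-1.3879, -3.0328, 3.6062)

θ' = 2.3562 + 0.5·2.5 = 3.6062
R = v/ω = 1.25/0.5 = 2.5000
x' = 1.5 + 2.5000·(sin 3.6062 − sin 2.3562) = -1.3879
y' = -3.5 − 2.5000·(cos 3.6062 − cos 2.3562) = -3.0328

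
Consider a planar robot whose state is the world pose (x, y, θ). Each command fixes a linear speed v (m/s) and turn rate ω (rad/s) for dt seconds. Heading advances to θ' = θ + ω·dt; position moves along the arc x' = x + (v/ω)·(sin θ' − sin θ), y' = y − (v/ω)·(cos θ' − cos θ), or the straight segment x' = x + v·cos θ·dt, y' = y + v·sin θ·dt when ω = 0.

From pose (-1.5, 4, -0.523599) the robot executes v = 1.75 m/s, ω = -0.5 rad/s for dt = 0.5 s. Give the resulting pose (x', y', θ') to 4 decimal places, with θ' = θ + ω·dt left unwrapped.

(-0.8045, 3.4728, -0.7736)

θ' = -0.5236 + -0.5·0.5 = -0.7736
R = v/ω = 1.75/-0.5 = -3.5000
x' = -1.5 + -3.5000·(sin -0.7736 − sin -0.5236) = -0.8045
y' = 4 − -3.5000·(cos -0.7736 − cos -0.5236) = 3.4728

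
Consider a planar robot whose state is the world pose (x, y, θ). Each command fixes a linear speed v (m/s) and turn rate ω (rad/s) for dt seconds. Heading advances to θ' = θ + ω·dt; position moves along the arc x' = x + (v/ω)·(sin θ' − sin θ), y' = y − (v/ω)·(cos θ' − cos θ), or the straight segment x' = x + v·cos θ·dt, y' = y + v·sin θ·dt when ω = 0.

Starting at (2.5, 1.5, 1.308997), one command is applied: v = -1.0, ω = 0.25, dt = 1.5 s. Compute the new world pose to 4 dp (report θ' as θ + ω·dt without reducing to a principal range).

θ' = 1.3090 + 0.25·1.5 = 1.6840
R = v/ω = -1.0/0.25 = -4.0000
x' = 2.5 + -4.0000·(sin 1.6840 − sin 1.3090) = 2.3893
y' = 1.5 − -4.0000·(cos 1.6840 − cos 1.3090) = 0.0129

(2.3893, 0.0129, 1.6840)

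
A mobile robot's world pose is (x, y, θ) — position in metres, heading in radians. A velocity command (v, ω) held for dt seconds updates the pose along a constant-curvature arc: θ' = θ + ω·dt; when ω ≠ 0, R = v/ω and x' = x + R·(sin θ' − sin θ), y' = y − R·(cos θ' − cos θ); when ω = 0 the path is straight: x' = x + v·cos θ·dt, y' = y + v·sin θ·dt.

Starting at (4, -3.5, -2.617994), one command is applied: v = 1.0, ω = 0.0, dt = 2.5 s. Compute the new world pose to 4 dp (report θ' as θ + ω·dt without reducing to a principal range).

(1.8349, -4.7500, -2.6180)

θ' = -2.6180 + 0.0·2.5 = -2.6180
ω = 0 → straight: x' = 4 + 1.0·cos(-2.6180)·2.5 = 1.8349
y' = -3.5 + 1.0·sin(-2.6180)·2.5 = -4.7500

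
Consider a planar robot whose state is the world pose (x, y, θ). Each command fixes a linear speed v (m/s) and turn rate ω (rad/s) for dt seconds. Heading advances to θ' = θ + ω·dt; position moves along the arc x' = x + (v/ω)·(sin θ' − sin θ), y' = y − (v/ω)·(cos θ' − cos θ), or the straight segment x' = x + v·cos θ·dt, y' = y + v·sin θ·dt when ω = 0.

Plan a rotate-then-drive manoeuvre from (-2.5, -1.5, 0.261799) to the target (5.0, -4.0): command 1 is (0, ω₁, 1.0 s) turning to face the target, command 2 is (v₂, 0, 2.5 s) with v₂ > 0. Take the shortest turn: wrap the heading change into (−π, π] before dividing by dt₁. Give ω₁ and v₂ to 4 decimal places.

heading to target = atan2(-4−-1.5, 5−-2.5) = -0.3218
Δθ = wrap(-0.3218 − 0.2618) = -0.5835; ω₁ = Δθ/dt₁ = -0.5835
distance = √((5−-2.5)² + (-4−-1.5)²) = 7.9057; v₂ = distance/dt₂ = 3.1623

ω₁ = -0.5835, v₂ = 3.1623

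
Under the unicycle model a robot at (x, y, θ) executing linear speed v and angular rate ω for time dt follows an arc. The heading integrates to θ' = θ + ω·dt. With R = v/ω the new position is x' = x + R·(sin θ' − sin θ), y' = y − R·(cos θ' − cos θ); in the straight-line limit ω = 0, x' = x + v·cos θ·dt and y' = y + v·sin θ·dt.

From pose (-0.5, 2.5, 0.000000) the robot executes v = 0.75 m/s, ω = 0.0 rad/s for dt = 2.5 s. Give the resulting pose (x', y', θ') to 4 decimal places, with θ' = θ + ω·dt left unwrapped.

(1.3750, 2.5000, 0.0000)

θ' = 0.0000 + 0.0·2.5 = 0.0000
ω = 0 → straight: x' = -0.5 + 0.75·cos(0.0000)·2.5 = 1.3750
y' = 2.5 + 0.75·sin(0.0000)·2.5 = 2.5000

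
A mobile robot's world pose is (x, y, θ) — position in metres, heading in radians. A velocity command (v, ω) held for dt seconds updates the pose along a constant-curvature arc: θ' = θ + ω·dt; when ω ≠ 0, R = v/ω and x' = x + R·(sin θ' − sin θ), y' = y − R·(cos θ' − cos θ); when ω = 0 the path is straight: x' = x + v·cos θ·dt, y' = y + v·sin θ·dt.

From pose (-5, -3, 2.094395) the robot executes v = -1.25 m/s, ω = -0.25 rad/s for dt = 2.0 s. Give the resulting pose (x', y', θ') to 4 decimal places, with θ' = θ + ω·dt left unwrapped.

(-4.3315, -5.3820, 1.5944)

θ' = 2.0944 + -0.25·2.0 = 1.5944
R = v/ω = -1.25/-0.25 = 5.0000
x' = -5 + 5.0000·(sin 1.5944 − sin 2.0944) = -4.3315
y' = -3 − 5.0000·(cos 1.5944 − cos 2.0944) = -5.3820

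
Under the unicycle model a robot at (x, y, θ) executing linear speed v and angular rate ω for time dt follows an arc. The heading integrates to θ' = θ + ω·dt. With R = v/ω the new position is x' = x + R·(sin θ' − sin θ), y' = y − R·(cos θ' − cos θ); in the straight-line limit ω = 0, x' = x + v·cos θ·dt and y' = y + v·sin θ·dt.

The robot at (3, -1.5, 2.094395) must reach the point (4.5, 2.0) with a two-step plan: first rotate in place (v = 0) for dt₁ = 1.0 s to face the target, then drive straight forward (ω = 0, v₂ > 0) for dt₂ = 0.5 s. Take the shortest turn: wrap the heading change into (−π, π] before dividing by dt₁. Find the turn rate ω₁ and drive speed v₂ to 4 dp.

heading to target = atan2(2−-1.5, 4.5−3) = 1.1659
Δθ = wrap(1.1659 − 2.0944) = -0.9285; ω₁ = Δθ/dt₁ = -0.9285
distance = √((4.5−3)² + (2−-1.5)²) = 3.8079; v₂ = distance/dt₂ = 7.6158

ω₁ = -0.9285, v₂ = 7.6158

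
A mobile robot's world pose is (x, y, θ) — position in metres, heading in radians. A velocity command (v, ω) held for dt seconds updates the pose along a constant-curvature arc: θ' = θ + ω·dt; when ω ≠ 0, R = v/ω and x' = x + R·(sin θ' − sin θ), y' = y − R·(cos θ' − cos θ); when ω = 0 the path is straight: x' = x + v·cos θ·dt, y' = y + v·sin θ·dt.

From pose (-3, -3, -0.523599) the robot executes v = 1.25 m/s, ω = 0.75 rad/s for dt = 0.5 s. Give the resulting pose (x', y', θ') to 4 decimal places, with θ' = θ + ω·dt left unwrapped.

θ' = -0.5236 + 0.75·0.5 = -0.1486
R = v/ω = 1.25/0.75 = 1.6667
x' = -3 + 1.6667·(sin -0.1486 − sin -0.5236) = -2.4134
y' = -3 − 1.6667·(cos -0.1486 − cos -0.5236) = -3.2049

(-2.4134, -3.2049, -0.1486)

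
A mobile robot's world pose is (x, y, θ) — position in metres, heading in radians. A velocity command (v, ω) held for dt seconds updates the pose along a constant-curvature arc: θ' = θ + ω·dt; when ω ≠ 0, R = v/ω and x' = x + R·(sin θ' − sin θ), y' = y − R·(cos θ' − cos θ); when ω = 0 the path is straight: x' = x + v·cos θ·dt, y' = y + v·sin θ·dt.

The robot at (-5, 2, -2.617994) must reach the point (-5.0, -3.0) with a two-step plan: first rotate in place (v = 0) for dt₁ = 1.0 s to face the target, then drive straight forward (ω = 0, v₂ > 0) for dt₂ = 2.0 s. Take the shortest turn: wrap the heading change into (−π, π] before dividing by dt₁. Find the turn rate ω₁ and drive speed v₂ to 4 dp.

heading to target = atan2(-3−2, -5−-5) = -1.5708
Δθ = wrap(-1.5708 − -2.6180) = 1.0472; ω₁ = Δθ/dt₁ = 1.0472
distance = √((-5−-5)² + (-3−2)²) = 5.0000; v₂ = distance/dt₂ = 2.5000

ω₁ = 1.0472, v₂ = 2.5000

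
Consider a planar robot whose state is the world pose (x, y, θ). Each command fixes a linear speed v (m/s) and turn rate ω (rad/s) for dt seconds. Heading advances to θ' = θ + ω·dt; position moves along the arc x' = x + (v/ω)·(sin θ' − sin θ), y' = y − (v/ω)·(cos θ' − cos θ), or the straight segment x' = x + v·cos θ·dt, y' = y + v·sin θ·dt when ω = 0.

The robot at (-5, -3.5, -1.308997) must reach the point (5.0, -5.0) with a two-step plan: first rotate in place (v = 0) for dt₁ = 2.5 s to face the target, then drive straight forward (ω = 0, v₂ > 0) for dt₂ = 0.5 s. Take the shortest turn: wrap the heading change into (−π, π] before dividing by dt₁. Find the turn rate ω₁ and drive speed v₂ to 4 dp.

heading to target = atan2(-5−-3.5, 5−-5) = -0.1489
Δθ = wrap(-0.1489 − -1.3090) = 1.1601; ω₁ = Δθ/dt₁ = 0.4640
distance = √((5−-5)² + (-5−-3.5)²) = 10.1119; v₂ = distance/dt₂ = 20.2237

ω₁ = 0.4640, v₂ = 20.2237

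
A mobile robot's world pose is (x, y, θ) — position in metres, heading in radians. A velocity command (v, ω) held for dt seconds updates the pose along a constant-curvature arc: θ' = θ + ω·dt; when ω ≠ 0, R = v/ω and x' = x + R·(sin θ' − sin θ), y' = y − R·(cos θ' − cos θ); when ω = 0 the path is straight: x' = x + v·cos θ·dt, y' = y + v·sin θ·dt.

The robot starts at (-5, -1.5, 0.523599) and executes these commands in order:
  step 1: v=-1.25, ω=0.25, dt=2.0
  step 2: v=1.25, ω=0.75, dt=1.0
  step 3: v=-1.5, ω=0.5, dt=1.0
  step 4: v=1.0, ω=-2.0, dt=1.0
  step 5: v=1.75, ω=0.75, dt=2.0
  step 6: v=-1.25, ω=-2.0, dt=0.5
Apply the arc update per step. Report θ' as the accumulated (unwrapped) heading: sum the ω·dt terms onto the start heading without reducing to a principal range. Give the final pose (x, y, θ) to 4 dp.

step 1: θ'=1.0236 (R=-5.0000) → pose (-6.7699, -3.2286, 1.0236)
step 2: θ'=1.7736 (R=1.6667) → pose (-6.5607, -2.0258, 1.7736)
step 3: θ'=2.2736 (R=-3.0000) → pose (-5.9113, -3.3606, 2.2736)
step 4: θ'=0.2736 (R=-0.5000) → pose (-5.6649, -2.5560, 0.2736)
step 5: θ'=1.7736 (R=2.3333) → pose (-4.0098, 0.1605, 1.7736)
step 6: θ'=0.7736 (R=0.6250) → pose (-4.1853, -0.4125, 0.7736)

(-4.1853, -0.4125, 0.7736)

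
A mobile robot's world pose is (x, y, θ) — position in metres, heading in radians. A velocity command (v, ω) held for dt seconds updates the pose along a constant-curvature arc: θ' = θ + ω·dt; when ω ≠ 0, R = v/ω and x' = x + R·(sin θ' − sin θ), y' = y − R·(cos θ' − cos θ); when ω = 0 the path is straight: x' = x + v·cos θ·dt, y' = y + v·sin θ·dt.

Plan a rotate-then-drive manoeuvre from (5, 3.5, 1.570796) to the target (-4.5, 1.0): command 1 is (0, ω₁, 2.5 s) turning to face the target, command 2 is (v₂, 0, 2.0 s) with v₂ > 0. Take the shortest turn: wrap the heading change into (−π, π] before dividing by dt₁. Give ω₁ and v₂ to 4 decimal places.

heading to target = atan2(1−3.5, -4.5−5) = -2.8843
Δθ = wrap(-2.8843 − 1.5708) = 1.8281; ω₁ = Δθ/dt₁ = 0.7312
distance = √((-4.5−5)² + (1−3.5)²) = 9.8234; v₂ = distance/dt₂ = 4.9117

ω₁ = 0.7312, v₂ = 4.9117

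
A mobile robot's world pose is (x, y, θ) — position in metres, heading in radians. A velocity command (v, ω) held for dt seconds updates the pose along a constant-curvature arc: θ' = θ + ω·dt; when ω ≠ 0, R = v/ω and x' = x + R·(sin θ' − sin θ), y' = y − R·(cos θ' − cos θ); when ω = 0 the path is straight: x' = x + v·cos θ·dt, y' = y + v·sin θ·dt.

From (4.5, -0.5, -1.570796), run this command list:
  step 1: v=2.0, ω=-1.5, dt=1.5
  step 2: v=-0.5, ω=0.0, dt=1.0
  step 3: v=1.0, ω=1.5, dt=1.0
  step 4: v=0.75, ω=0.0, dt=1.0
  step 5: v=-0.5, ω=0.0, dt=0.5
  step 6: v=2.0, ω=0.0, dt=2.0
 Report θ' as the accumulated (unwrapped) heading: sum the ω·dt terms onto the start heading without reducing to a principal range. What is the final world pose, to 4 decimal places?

step 1: θ'=-3.8208 (R=-1.3333) → pose (2.3291, -1.5374, -3.8208)
step 2: θ'=-3.8208 (straight) → pose (2.7181, -1.8515, -3.8208)
step 3: θ'=-2.3208 (R=0.6667) → pose (1.8116, -1.9158, -2.3208)
step 4: θ'=-2.3208 (straight) → pose (1.3003, -2.4646, -2.3208)
step 5: θ'=-2.3208 (straight) → pose (1.4707, -2.2817, -2.3208)
step 6: θ'=-2.3208 (straight) → pose (-1.2558, -5.2084, -2.3208)

(-1.2558, -5.2084, -2.3208)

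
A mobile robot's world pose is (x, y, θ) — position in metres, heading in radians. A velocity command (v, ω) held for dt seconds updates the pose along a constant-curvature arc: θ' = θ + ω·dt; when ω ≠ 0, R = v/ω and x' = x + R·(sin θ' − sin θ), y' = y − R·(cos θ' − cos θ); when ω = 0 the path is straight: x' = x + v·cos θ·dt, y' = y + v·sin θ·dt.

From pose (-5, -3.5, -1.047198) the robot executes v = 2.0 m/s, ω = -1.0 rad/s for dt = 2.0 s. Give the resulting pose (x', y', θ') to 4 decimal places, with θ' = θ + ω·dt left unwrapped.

θ' = -1.0472 + -1.0·2.0 = -3.0472
R = v/ω = 2.0/-1.0 = -2.0000
x' = -5 + -2.0000·(sin -3.0472 − sin -1.0472) = -6.5435
y' = -3.5 − -2.0000·(cos -3.0472 − cos -1.0472) = -6.4911

(-6.5435, -6.4911, -3.0472)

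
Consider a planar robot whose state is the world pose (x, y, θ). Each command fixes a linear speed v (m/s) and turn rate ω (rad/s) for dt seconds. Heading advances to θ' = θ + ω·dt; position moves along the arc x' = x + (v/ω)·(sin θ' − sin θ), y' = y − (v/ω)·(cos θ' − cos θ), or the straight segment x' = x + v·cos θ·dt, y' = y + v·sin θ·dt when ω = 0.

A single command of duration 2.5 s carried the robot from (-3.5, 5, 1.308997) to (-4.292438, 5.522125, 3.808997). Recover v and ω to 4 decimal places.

Δθ = 3.808997 − 1.308997 = 2.500000
ω = Δθ/dt = 2.500000/2.5 = 1.0000
R = Δx/(sin θ' − sin θ) = 0.5000
v = R·ω = 0.5000·1.0000 = 0.5000

v = 0.5000, ω = 1.0000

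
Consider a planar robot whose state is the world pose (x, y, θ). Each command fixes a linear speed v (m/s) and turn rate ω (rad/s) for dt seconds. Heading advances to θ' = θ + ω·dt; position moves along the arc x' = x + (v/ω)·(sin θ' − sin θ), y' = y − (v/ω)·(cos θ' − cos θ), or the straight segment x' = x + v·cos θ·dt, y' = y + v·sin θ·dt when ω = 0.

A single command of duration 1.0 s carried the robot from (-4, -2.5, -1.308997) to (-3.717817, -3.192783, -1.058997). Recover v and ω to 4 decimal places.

Δθ = -1.058997 − -1.308997 = 0.250000
ω = Δθ/dt = 0.250000/1.0 = 0.2500
R = −Δy/(cos θ' − cos θ) = 3.0000
v = R·ω = 3.0000·0.2500 = 0.7500

v = 0.7500, ω = 0.2500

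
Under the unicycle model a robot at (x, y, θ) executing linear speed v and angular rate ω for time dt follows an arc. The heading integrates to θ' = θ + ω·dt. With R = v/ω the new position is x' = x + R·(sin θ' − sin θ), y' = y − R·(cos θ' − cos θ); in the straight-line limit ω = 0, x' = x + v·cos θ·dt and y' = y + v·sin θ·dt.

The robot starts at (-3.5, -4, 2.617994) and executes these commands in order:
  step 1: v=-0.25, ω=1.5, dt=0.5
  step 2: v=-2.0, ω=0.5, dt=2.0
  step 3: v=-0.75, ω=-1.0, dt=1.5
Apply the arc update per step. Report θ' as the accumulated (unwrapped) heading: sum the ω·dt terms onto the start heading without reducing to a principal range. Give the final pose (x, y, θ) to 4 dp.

step 1: θ'=3.3680 (R=-0.1667) → pose (-3.3793, -4.0181, 3.3680)
step 2: θ'=4.3680 (R=-4.0000) → pose (-0.5120, -1.4707, 4.3680)
step 3: θ'=2.8680 (R=0.7500) → pose (0.3966, -1.0018, 2.8680)

(0.3966, -1.0018, 2.8680)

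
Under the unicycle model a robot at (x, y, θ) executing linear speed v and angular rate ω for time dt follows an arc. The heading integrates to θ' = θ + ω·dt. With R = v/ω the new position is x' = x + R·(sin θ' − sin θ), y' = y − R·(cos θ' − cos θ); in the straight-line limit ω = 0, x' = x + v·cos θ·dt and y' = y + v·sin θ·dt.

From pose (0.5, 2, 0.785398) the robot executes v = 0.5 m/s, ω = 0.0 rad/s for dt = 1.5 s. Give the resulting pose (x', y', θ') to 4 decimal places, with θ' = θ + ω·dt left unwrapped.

(1.0303, 2.5303, 0.7854)

θ' = 0.7854 + 0.0·1.5 = 0.7854
ω = 0 → straight: x' = 0.5 + 0.5·cos(0.7854)·1.5 = 1.0303
y' = 2 + 0.5·sin(0.7854)·1.5 = 2.5303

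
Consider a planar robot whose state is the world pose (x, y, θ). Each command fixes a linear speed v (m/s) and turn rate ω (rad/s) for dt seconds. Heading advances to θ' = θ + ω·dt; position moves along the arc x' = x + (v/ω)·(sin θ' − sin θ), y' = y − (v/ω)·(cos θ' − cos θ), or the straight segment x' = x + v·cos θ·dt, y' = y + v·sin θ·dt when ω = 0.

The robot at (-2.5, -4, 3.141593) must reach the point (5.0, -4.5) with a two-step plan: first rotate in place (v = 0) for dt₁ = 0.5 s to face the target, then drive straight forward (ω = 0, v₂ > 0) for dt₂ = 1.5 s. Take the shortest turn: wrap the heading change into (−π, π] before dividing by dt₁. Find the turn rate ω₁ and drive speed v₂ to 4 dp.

heading to target = atan2(-4.5−-4, 5−-2.5) = -0.0666
Δθ = wrap(-0.0666 − 3.1416) = 3.0750; ω₁ = Δθ/dt₁ = 6.1500
distance = √((5−-2.5)² + (-4.5−-4)²) = 7.5166; v₂ = distance/dt₂ = 5.0111

ω₁ = 6.1500, v₂ = 5.0111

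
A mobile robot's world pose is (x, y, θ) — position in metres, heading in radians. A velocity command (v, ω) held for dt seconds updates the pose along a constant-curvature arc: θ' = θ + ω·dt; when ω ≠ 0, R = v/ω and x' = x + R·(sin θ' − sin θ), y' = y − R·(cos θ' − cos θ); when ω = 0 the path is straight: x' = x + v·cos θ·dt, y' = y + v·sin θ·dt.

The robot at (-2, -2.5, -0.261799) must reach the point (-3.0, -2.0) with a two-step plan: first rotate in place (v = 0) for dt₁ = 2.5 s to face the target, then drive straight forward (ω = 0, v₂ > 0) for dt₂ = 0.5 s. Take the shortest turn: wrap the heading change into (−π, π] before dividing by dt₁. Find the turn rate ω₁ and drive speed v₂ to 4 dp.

ω₁ = 1.1759, v₂ = 2.2361

heading to target = atan2(-2−-2.5, -3−-2) = 2.6779
Δθ = wrap(2.6779 − -0.2618) = 2.9397; ω₁ = Δθ/dt₁ = 1.1759
distance = √((-3−-2)² + (-2−-2.5)²) = 1.1180; v₂ = distance/dt₂ = 2.2361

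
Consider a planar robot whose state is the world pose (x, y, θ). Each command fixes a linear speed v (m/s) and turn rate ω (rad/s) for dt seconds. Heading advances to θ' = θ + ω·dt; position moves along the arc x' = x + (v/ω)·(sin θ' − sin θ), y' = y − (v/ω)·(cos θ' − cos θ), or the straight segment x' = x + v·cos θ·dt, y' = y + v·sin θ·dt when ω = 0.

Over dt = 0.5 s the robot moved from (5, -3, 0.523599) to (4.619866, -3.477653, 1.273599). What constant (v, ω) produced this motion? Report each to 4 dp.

Δθ = 1.273599 − 0.523599 = 0.750000
ω = Δθ/dt = 0.750000/0.5 = 1.5000
R = −Δy/(cos θ' − cos θ) = -0.8333
v = R·ω = -0.8333·1.5000 = -1.2500

v = -1.2500, ω = 1.5000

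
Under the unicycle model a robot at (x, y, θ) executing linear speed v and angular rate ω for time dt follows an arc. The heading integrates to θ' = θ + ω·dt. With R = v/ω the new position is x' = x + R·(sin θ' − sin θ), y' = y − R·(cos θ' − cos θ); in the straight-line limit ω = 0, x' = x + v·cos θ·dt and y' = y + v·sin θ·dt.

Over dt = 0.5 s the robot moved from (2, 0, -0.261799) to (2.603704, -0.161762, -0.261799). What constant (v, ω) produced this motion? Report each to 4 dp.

Δθ = -0.261799 − -0.261799 = 0.000000
ω = Δθ/dt = 0.000000/0.5 = 0.0000
ω = 0 → v = (Δx·cos θ + Δy·sin θ)/dt = 1.2500

v = 1.2500, ω = 0.0000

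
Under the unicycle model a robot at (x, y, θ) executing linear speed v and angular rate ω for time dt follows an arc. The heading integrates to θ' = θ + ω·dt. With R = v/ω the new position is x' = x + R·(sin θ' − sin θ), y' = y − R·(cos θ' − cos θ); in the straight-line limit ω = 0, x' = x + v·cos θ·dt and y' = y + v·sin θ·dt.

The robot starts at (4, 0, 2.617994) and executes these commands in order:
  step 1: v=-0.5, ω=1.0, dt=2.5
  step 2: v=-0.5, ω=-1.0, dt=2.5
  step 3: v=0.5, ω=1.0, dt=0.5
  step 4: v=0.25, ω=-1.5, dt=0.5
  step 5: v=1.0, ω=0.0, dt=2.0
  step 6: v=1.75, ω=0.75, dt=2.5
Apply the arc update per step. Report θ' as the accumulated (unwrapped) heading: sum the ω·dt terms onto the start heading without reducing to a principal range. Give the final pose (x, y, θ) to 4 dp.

step 1: θ'=5.1180 (R=-0.5000) → pose (4.7094, 0.6303, 5.1180)
step 2: θ'=2.6180 (R=0.5000) → pose (5.4189, 1.2606, 2.6180)
step 3: θ'=3.1180 (R=0.5000) → pose (5.1807, 1.3274, 3.1180)
step 4: θ'=2.3680 (R=-0.1667) → pose (5.0681, 1.3748, 2.3680)
step 5: θ'=2.3680 (straight) → pose (3.6373, 2.7723, 2.3680)
step 6: θ'=4.2430 (R=2.3333) → pose (-0.0740, 2.1585, 4.2430)

(-0.0740, 2.1585, 4.2430)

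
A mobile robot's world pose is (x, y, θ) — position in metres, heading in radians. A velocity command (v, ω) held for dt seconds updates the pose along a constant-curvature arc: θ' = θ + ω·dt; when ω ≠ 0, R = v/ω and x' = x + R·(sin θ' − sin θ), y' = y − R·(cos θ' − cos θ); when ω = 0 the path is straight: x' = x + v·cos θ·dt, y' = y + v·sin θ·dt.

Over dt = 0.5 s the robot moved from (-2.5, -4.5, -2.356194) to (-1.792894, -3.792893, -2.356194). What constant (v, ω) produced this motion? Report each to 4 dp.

Δθ = -2.356194 − -2.356194 = 0.000000
ω = Δθ/dt = 0.000000/0.5 = 0.0000
ω = 0 → v = (Δx·cos θ + Δy·sin θ)/dt = -2.0000

v = -2.0000, ω = 0.0000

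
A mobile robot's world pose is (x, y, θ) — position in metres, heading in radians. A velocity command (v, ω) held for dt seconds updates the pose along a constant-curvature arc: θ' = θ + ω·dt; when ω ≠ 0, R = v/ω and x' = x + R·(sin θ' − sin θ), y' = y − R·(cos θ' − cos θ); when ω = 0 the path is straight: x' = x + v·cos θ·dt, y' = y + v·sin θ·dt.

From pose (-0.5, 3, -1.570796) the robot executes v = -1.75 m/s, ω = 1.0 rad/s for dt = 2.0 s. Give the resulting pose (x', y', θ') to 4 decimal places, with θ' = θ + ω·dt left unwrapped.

θ' = -1.5708 + 1.0·2.0 = 0.4292
R = v/ω = -1.75/1.0 = -1.7500
x' = -0.5 + -1.7500·(sin 0.4292 − sin -1.5708) = -2.9783
y' = 3 − -1.7500·(cos 0.4292 − cos -1.5708) = 4.5913

(-2.9783, 4.5913, 0.4292)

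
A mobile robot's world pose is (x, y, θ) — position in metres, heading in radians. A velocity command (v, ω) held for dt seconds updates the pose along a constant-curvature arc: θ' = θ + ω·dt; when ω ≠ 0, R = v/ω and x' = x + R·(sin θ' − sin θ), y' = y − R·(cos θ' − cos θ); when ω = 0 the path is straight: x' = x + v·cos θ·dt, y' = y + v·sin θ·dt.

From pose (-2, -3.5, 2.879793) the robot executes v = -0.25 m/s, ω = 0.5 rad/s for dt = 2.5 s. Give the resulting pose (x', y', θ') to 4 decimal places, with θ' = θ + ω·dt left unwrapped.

(-1.4531, -3.2921, 4.1298)

θ' = 2.8798 + 0.5·2.5 = 4.1298
R = v/ω = -0.25/0.5 = -0.5000
x' = -2 + -0.5000·(sin 4.1298 − sin 2.8798) = -1.4531
y' = -3.5 − -0.5000·(cos 4.1298 − cos 2.8798) = -3.2921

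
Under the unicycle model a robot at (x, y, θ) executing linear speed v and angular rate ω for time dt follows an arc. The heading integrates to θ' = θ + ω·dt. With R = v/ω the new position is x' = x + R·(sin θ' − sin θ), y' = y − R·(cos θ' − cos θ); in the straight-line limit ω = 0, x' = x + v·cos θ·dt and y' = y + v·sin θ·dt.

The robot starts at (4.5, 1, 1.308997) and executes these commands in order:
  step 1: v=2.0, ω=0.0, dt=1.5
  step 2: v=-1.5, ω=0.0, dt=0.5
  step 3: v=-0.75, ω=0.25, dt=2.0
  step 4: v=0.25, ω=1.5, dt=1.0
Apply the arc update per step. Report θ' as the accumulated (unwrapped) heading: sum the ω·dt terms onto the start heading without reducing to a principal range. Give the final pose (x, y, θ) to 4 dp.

(4.8751, 1.8140, 3.3090)

step 1: θ'=1.3090 (straight) → pose (5.2765, 3.8978, 1.3090)
step 2: θ'=1.3090 (straight) → pose (5.0823, 3.1733, 1.3090)
step 3: θ'=1.8090 (R=-3.0000) → pose (5.0648, 1.6890, 1.8090)
step 4: θ'=3.3090 (R=0.1667) → pose (4.8751, 1.8140, 3.3090)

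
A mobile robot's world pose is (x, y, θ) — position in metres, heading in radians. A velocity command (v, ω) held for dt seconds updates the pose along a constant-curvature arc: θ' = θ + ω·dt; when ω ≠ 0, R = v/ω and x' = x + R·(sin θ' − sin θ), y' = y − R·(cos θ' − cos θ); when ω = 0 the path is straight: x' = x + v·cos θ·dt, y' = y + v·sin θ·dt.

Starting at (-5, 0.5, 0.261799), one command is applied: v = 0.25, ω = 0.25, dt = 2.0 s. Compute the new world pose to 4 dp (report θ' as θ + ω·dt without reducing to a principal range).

(-4.5686, 0.7423, 0.7618)

θ' = 0.2618 + 0.25·2.0 = 0.7618
R = v/ω = 0.25/0.25 = 1.0000
x' = -5 + 1.0000·(sin 0.7618 − sin 0.2618) = -4.5686
y' = 0.5 − 1.0000·(cos 0.7618 − cos 0.2618) = 0.7423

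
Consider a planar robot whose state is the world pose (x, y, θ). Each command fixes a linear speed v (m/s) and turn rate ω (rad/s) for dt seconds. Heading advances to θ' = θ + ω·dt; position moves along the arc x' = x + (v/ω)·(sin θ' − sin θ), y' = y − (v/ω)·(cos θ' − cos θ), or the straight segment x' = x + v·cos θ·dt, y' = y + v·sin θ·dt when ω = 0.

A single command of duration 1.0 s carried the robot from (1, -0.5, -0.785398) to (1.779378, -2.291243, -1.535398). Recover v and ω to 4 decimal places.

Δθ = -1.535398 − -0.785398 = -0.750000
ω = Δθ/dt = -0.750000/1.0 = -0.7500
R = −Δy/(cos θ' − cos θ) = -2.6667
v = R·ω = -2.6667·-0.7500 = 2.0000

v = 2.0000, ω = -0.7500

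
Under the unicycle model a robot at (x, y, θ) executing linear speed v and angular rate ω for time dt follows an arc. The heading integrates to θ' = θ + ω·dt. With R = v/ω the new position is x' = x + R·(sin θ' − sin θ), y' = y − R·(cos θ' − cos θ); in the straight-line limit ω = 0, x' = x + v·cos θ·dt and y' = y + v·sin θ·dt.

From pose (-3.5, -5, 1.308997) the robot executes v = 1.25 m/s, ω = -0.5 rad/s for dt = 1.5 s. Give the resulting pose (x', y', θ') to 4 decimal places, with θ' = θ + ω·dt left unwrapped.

θ' = 1.3090 + -0.5·1.5 = 0.5590
R = v/ω = 1.25/-0.5 = -2.5000
x' = -3.5 + -2.5000·(sin 0.5590 − sin 1.3090) = -2.4110
y' = -5 − -2.5000·(cos 0.5590 − cos 1.3090) = -3.5276

(-2.4110, -3.5276, 0.5590)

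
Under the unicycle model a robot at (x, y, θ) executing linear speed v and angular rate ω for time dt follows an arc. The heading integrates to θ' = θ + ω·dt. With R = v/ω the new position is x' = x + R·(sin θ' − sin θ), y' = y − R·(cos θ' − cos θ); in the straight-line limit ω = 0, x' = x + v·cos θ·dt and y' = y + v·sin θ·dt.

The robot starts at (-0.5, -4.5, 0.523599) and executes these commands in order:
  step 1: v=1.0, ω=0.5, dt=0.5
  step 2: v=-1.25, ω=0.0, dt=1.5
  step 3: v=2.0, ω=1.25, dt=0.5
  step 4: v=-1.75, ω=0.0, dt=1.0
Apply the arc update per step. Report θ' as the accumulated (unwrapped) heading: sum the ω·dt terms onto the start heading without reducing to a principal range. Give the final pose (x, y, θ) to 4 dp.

(-1.2854, -6.3625, 1.3986)

step 1: θ'=0.7736 (R=2.0000) → pose (-0.1026, -4.1988, 0.7736)
step 2: θ'=0.7736 (straight) → pose (-1.4439, -5.5088, 0.7736)
step 3: θ'=1.3986 (R=1.6000) → pose (-0.9856, -4.6384, 1.3986)
step 4: θ'=1.3986 (straight) → pose (-1.2854, -6.3625, 1.3986)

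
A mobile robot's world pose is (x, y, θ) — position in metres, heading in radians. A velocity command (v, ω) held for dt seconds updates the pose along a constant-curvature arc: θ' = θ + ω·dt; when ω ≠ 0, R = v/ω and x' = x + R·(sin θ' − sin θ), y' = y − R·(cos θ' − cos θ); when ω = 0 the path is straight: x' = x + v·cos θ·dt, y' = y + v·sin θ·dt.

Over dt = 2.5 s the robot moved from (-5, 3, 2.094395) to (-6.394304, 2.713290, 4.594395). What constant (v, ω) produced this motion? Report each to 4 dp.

Δθ = 4.594395 − 2.094395 = 2.500000
ω = Δθ/dt = 2.500000/2.5 = 1.0000
R = Δx/(sin θ' − sin θ) = 0.7500
v = R·ω = 0.7500·1.0000 = 0.7500

v = 0.7500, ω = 1.0000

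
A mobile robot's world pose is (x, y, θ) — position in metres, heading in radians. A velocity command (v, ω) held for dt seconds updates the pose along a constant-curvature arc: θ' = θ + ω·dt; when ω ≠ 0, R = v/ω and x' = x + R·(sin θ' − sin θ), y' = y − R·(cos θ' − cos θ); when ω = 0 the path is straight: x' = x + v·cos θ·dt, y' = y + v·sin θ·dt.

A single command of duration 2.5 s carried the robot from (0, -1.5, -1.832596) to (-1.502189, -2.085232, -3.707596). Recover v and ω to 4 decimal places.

v = 0.7500, ω = -0.7500

Δθ = -3.707596 − -1.832596 = -1.875000
ω = Δθ/dt = -1.875000/2.5 = -0.7500
R = Δx/(sin θ' − sin θ) = -1.0000
v = R·ω = -1.0000·-0.7500 = 0.7500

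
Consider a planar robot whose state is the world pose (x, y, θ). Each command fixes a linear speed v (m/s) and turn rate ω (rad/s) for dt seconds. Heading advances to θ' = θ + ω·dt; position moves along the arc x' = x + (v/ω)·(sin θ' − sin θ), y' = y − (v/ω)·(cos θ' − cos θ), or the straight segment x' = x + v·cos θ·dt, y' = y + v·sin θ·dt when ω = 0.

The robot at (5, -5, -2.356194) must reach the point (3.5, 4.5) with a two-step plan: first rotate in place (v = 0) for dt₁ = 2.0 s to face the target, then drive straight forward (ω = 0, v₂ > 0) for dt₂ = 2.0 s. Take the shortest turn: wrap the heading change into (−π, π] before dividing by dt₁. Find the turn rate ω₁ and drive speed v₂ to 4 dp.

ω₁ = -1.0998, v₂ = 4.8088

heading to target = atan2(4.5−-5, 3.5−5) = 1.7274
Δθ = wrap(1.7274 − -2.3562) = -2.1996; ω₁ = Δθ/dt₁ = -1.0998
distance = √((3.5−5)² + (4.5−-5)²) = 9.6177; v₂ = distance/dt₂ = 4.8088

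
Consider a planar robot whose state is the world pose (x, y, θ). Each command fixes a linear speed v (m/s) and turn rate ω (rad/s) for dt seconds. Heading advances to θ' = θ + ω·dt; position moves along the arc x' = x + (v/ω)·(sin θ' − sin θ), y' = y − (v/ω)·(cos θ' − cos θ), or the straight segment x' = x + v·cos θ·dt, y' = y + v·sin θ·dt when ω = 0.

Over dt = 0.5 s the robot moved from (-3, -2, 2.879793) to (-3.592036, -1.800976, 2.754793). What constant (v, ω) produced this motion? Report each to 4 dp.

Δθ = 2.754793 − 2.879793 = -0.125000
ω = Δθ/dt = -0.125000/0.5 = -0.2500
R = Δx/(sin θ' − sin θ) = -5.0000
v = R·ω = -5.0000·-0.2500 = 1.2500

v = 1.2500, ω = -0.2500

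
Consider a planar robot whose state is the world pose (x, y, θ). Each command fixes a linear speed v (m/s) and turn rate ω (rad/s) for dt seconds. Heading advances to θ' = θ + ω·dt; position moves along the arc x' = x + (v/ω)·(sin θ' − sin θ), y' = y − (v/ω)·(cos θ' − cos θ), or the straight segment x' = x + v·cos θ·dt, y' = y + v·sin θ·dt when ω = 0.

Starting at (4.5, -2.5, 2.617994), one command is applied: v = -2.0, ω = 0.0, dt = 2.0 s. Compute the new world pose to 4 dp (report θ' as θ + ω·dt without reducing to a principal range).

(7.9641, -4.5000, 2.6180)

θ' = 2.6180 + 0.0·2.0 = 2.6180
ω = 0 → straight: x' = 4.5 + -2.0·cos(2.6180)·2.0 = 7.9641
y' = -2.5 + -2.0·sin(2.6180)·2.0 = -4.5000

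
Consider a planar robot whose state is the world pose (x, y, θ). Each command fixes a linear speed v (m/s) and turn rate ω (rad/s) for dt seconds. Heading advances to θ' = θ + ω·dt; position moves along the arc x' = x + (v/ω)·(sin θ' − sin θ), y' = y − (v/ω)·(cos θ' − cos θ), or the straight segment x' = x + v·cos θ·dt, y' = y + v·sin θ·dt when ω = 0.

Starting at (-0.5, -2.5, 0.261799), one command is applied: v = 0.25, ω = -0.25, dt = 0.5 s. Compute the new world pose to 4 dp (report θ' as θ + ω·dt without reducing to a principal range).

(-0.3776, -2.4753, 0.1368)

θ' = 0.2618 + -0.25·0.5 = 0.1368
R = v/ω = 0.25/-0.25 = -1.0000
x' = -0.5 + -1.0000·(sin 0.1368 − sin 0.2618) = -0.3776
y' = -2.5 − -1.0000·(cos 0.1368 − cos 0.2618) = -2.4753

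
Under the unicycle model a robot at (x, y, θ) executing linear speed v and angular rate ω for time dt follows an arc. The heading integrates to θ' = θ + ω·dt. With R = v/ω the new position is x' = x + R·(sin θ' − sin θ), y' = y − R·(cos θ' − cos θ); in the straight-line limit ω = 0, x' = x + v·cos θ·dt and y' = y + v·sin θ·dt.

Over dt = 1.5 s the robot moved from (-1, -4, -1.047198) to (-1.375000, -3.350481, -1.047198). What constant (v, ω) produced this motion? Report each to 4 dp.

v = -0.5000, ω = 0.0000

Δθ = -1.047198 − -1.047198 = 0.000000
ω = Δθ/dt = 0.000000/1.5 = 0.0000
ω = 0 → v = (Δx·cos θ + Δy·sin θ)/dt = -0.5000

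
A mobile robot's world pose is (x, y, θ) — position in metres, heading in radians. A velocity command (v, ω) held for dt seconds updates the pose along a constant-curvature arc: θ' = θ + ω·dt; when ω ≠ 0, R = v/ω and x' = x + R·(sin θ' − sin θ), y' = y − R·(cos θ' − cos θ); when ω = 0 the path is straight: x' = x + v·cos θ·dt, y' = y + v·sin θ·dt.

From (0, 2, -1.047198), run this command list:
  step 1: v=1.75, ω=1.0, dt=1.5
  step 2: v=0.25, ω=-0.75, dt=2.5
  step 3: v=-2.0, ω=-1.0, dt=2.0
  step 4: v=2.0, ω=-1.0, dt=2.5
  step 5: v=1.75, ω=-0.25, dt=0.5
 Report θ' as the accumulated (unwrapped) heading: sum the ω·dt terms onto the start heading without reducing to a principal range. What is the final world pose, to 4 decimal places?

(5.9717, 7.3189, -6.0472)

step 1: θ'=0.4528 (R=1.7500) → pose (2.2811, 1.3014, 0.4528)
step 2: θ'=-1.4222 (R=-0.3333) → pose (2.7566, 1.0510, -1.4222)
step 3: θ'=-3.4222 (R=2.0000) → pose (5.2885, 3.2688, -3.4222)
step 4: θ'=-5.9222 (R=-2.0000) → pose (5.1359, 7.0617, -5.9222)
step 5: θ'=-6.0472 (R=-7.0000) → pose (5.9717, 7.3189, -6.0472)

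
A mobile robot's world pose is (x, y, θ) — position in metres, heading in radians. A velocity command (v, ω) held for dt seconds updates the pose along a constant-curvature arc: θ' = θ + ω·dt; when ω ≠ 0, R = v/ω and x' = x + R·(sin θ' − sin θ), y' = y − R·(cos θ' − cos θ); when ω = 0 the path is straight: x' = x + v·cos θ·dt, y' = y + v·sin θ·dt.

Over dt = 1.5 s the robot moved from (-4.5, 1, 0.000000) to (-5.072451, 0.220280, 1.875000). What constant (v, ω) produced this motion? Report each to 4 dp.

Δθ = 1.875000 − 0.000000 = 1.875000
ω = Δθ/dt = 1.875000/1.5 = 1.2500
R = −Δy/(cos θ' − cos θ) = -0.6000
v = R·ω = -0.6000·1.2500 = -0.7500

v = -0.7500, ω = 1.2500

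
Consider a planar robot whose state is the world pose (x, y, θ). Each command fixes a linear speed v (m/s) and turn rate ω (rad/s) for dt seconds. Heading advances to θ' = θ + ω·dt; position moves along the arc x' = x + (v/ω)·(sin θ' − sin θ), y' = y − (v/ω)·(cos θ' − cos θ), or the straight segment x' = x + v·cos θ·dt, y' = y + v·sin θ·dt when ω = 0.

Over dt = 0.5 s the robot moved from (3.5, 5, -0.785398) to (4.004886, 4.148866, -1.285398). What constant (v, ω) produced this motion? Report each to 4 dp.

v = 2.0000, ω = -1.0000

Δθ = -1.285398 − -0.785398 = -0.500000
ω = Δθ/dt = -0.500000/0.5 = -1.0000
R = −Δy/(cos θ' − cos θ) = -2.0000
v = R·ω = -2.0000·-1.0000 = 2.0000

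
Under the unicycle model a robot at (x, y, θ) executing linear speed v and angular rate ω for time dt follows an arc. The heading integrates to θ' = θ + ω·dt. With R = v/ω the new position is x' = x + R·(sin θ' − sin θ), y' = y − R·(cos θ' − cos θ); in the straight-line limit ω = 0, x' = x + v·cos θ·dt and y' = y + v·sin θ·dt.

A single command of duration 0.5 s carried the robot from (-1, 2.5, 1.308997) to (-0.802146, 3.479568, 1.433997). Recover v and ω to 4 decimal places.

Δθ = 1.433997 − 1.308997 = 0.125000
ω = Δθ/dt = 0.125000/0.5 = 0.2500
R = −Δy/(cos θ' − cos θ) = 8.0000
v = R·ω = 8.0000·0.2500 = 2.0000

v = 2.0000, ω = 0.2500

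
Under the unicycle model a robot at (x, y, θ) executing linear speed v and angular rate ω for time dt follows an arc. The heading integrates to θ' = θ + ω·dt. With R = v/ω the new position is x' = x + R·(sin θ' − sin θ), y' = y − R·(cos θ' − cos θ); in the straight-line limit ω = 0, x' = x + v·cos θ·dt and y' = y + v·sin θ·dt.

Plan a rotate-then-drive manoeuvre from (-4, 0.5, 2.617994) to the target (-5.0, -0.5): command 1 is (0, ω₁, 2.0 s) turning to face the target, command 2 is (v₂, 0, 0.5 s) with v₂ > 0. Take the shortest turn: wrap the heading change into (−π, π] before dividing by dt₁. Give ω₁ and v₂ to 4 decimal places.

ω₁ = 0.6545, v₂ = 2.8284

heading to target = atan2(-0.5−0.5, -5−-4) = -2.3562
Δθ = wrap(-2.3562 − 2.6180) = 1.3090; ω₁ = Δθ/dt₁ = 0.6545
distance = √((-5−-4)² + (-0.5−0.5)²) = 1.4142; v₂ = distance/dt₂ = 2.8284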